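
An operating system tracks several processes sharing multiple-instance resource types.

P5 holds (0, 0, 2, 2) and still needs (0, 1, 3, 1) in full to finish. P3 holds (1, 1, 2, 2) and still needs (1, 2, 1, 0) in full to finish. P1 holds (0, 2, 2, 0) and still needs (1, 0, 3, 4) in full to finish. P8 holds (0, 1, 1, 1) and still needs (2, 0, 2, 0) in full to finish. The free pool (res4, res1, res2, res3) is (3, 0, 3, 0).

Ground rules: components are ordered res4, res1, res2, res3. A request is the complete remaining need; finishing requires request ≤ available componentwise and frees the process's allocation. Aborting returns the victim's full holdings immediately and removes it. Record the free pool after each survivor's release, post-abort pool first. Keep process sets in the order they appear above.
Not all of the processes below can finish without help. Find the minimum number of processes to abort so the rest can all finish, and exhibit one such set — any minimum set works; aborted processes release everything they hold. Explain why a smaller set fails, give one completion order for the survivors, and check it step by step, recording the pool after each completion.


Minimum abort set: P3.
Key observation: the deadlocked P1 becomes finishable only because P3 released (1, 1, 2, 2); it completes at step 3 below.
Why nothing smaller works: aborting no one leaves the state deadlocked as given.
One survivor order: P8, P5, P1. Check, step by step (post-abort pool first):
  pool = (4, 1, 5, 2)
  run P8 (needs (2, 0, 2, 0), free (4, 1, 5, 2)); after release of (0, 1, 1, 1) the pool is (4, 2, 6, 3)
  run P5 (needs (0, 1, 3, 1), free (4, 2, 6, 3)); after release of (0, 0, 2, 2) the pool is (4, 2, 8, 5)
  run P1 (needs (1, 0, 3, 4), free (4, 2, 8, 5)); after release of (0, 2, 2, 0) the pool is (4, 4, 10, 5)


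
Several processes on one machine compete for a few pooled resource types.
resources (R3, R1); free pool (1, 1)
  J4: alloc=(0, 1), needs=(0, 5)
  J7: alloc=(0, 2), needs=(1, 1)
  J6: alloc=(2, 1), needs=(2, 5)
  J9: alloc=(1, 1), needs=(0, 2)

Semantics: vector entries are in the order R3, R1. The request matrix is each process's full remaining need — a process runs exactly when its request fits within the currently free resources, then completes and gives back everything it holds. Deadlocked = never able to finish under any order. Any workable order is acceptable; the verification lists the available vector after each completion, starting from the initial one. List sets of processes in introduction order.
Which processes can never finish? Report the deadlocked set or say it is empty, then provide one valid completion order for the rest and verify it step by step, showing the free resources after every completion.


Deadlocked: J4 and J6.
Key observation: J7, J9 can finish, but then (2, 4) is all there is, and the blocked group's R1 demands exceed it.
The rest can finish in the order J7, J9. Verifying each step:
  pool = (1, 1)
  run J7 (needs (1, 1), free (1, 1)); after release of (0, 2) the pool is (1, 3)
  run J9 (needs (0, 2), free (1, 3)); after release of (1, 1) the pool is (2, 4)
The stuck group stays short no matter what:
  blocked: J4 wants (0, 5), pool (2, 4) — not enough R1
  blocked: J6 wants (2, 5), pool (2, 4) — not enough R1


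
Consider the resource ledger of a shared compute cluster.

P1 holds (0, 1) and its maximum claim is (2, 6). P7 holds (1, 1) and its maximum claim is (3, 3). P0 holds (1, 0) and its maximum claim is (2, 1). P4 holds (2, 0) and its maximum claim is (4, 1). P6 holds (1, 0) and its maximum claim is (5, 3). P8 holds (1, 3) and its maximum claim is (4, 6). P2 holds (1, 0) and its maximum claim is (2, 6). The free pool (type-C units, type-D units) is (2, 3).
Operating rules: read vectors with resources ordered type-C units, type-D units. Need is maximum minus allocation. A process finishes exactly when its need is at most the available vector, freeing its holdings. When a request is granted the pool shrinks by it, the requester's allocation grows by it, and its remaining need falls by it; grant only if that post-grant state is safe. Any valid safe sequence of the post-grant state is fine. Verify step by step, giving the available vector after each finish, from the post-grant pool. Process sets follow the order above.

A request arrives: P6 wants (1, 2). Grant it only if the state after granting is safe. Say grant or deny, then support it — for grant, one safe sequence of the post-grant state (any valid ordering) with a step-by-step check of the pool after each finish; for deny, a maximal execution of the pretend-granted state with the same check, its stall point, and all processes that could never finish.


GRANT: granting preserves safety; a valid post-grant sequence is P0, P4, P6, P7, P8, P2, P1.
Key observation: with (1, 1) left after the transfer, P0 can run at once — the state stays safe.
Check on the post-grant state, step by step:
  pool = (1, 1)
  run P0 (needs (1, 1), free (1, 1)); after release of (1, 0) the pool is (2, 1)
  run P4 (needs (2, 1), free (2, 1)); after release of (2, 0) the pool is (4, 1)
  run P6 (needs (3, 1), free (4, 1)); after release of (2, 2) the pool is (6, 3)
  run P7 (needs (2, 2), free (6, 3)); after release of (1, 1) the pool is (7, 4)
  run P8 (needs (3, 3), free (7, 4)); after release of (1, 3) the pool is (8, 7)
  run P2 (needs (1, 6), free (8, 7)); after release of (1, 0) the pool is (9, 7)
  run P1 (needs (2, 5), free (9, 7)); after release of (0, 1) the pool is (9, 8)


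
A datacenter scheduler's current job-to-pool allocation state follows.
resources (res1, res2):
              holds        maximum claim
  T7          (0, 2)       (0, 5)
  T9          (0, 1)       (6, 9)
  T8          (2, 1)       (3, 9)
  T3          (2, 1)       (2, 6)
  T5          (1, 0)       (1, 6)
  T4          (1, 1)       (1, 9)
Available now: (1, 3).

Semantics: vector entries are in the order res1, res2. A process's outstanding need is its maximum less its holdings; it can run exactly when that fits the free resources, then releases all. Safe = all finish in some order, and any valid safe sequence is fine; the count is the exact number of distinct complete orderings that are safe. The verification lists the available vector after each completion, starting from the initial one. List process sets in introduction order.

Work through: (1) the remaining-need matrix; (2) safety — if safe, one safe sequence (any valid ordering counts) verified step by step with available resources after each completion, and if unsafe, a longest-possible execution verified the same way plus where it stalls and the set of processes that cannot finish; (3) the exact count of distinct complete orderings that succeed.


(1) Remaining need (order res1, res2):
  T7: (0, 3)
  T9: (6, 8)
  T8: (1, 8)
  T3: (0, 5)
  T5: (0, 6)
  T4: (0, 8)
(2) UNSAFE.
Key observation: once T7, T3, T5 finish, the pool peaks at (4, 6) — and every remaining process still needs more res2 than that.
The run T7, T3, T5 cannot be extended any further. Verifying each step:
  pool = (1, 3)
  T7: need (0, 3) fits (1, 3); releases (0, 2), pool now (1, 5)
  T3: need (0, 5) fits (1, 5); releases (2, 1), pool now (3, 6)
  T5: need (0, 6) fits (3, 6); releases (1, 0), pool now (4, 6)
  blocked: T9 wants (6, 8), pool (4, 6) — not enough res1 and res2
  blocked: T8 wants (1, 8), pool (4, 6) — not enough res2
  blocked: T4 wants (0, 8), pool (4, 6) — not enough res2
Never able to finish: T9, T8 and T4.
(3) Exactly 0 of the possible complete orderings are safe sequences.


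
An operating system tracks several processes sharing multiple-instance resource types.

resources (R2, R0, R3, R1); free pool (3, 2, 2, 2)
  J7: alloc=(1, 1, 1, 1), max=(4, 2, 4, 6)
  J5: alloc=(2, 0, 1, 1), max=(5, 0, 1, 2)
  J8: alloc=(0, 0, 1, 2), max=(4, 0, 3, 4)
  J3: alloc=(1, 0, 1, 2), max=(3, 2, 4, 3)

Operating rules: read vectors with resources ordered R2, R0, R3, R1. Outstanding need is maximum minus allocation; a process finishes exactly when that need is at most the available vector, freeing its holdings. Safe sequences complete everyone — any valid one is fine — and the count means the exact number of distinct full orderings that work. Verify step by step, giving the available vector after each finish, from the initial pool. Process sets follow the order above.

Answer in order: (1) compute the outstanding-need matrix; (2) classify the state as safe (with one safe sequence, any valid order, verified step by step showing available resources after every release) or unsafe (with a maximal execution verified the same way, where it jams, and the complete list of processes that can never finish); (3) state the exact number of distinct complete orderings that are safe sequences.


(1) Outstanding need per process (order R2, R0, R3, R1):
  J7: (3, 1, 3, 5)
  J5: (3, 0, 0, 1)
  J8: (4, 0, 2, 2)
  J3: (2, 2, 3, 1)
(2) The state is SAFE; one workable sequence: J5, J3, J8, J7.
Key observation: J5 is the earliest step where a requested resource binds exactly: need (3, 0, 0, 1), pool (3, 2, 2, 2) at its turn.
Step-by-step check:
  pool = (3, 2, 2, 2)
  J5 needs (3, 0, 0, 1) <= (3, 2, 2, 2) -> finishes; pool += (2, 0, 1, 1) = (5, 2, 3, 3)
  J3 needs (2, 2, 3, 1) <= (5, 2, 3, 3) -> finishes; pool += (1, 0, 1, 2) = (6, 2, 4, 5)
  J8 needs (4, 0, 2, 2) <= (6, 2, 4, 5) -> finishes; pool += (0, 0, 1, 2) = (6, 2, 5, 7)
  J7 needs (3, 1, 3, 5) <= (6, 2, 5, 7) -> finishes; pool += (1, 1, 1, 1) = (7, 3, 6, 8)
(3) The exact count: 4 of the possible complete orderings are safe sequences.


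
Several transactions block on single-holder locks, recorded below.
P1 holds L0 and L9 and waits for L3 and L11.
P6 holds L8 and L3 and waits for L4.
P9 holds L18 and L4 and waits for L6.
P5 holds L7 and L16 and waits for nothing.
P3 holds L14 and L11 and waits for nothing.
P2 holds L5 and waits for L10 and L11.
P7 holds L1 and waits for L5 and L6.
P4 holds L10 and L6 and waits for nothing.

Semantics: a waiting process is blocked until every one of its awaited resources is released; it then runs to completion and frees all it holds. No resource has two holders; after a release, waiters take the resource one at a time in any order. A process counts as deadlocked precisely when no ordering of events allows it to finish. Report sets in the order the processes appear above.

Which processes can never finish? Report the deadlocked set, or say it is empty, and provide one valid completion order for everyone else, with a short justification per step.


Nothing here is deadlocked.
Key observation: the wait graph is acyclic; completion cascades from the unblocked processes through everyone else.
The rest can finish in the order P4, P3, P2, P9, P7, P6, P1, P5.
Check, step by step:
  run P4 (it waits on nothing); releases L10 and L6
  run P3 (it waits on nothing); releases L14 and L11
  P2 waits on L10 and L11 — all released -> runs and releases L5
  P9 waits on L6 — all released -> runs and releases L18 and L4
  P7 waits on L5 and L6 — all released -> runs and releases L1
  P6 waits on L4 — all released -> runs and releases L8 and L3
  P1 waits on L3 and L11 — all released -> runs and releases L0 and L9
  run P5 (it waits on nothing); releases L7 and L16


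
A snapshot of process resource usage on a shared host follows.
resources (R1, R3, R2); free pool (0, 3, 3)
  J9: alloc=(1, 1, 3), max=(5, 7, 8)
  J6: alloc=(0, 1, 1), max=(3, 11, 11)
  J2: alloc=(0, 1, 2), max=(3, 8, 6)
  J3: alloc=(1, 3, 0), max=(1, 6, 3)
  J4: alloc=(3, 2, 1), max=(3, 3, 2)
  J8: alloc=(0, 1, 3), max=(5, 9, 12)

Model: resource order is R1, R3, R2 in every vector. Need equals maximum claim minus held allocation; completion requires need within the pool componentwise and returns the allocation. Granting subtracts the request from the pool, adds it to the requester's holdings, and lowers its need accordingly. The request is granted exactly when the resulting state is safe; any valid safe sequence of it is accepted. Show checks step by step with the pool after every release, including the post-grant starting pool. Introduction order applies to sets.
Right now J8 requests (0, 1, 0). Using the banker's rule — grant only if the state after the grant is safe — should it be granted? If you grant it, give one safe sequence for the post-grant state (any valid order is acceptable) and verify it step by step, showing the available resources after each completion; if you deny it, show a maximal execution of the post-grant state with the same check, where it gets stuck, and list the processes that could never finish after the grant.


GRANT. The post-grant state is safe; one safe sequence: J4, J3, J2, J9, J8, J6.
Key observation: the grant leaves (0, 2, 3) free — enough for J4, whose release restarts the cascade.
Verifying the post-grant state step by step:
  pool = (0, 2, 3)
  run J4 (needs (0, 1, 1), free (0, 2, 3)); after release of (3, 2, 1) the pool is (3, 4, 4)
  run J3 (needs (0, 3, 3), free (3, 4, 4)); after release of (1, 3, 0) the pool is (4, 7, 4)
  run J2 (needs (3, 7, 4), free (4, 7, 4)); after release of (0, 1, 2) the pool is (4, 8, 6)
  run J9 (needs (4, 6, 5), free (4, 8, 6)); after release of (1, 1, 3) the pool is (5, 9, 9)
  run J8 (needs (5, 7, 9), free (5, 9, 9)); after release of (0, 2, 3) the pool is (5, 11, 12)
  run J6 (needs (3, 10, 10), free (5, 11, 12)); after release of (0, 1, 1) the pool is (5, 12, 13)


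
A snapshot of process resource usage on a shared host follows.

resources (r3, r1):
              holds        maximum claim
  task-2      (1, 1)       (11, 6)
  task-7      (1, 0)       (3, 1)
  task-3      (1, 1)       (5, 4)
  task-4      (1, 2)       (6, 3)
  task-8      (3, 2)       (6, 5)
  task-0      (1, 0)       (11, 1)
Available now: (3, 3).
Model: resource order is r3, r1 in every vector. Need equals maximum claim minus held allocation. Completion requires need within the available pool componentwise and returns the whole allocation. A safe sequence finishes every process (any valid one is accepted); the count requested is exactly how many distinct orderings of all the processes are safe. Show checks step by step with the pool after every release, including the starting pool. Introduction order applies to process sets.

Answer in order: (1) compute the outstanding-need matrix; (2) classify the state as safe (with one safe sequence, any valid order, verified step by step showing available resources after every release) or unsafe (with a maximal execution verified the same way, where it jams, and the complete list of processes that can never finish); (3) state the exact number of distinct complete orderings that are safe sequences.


(1) Remaining need (order r3, r1):
  task-2: (10, 5)
  task-7: (2, 1)
  task-3: (4, 3)
  task-4: (5, 1)
  task-8: (3, 3)
  task-0: (10, 1)
(2) The state is UNSAFE.
Key observation: no order helps: past task-8, task-3, task-7, task-4, the free pool tops out at (9, 8), below what each blocked process needs in r3.
Going as far as possible: task-8, task-3, task-7, task-4; after that, nothing fits. Verifying each step:
  pool = (3, 3)
  task-8: need (3, 3) fits (3, 3); releases (3, 2), pool now (6, 5)
  task-3: need (4, 3) fits (6, 5); releases (1, 1), pool now (7, 6)
  task-7: need (2, 1) fits (7, 6); releases (1, 0), pool now (8, 6)
  task-4: need (5, 1) fits (8, 6); releases (1, 2), pool now (9, 8)
  task-2 cannot run: need (10, 5) vs free (9, 8) (insufficient r3)
  task-0 cannot run: need (10, 1) vs free (9, 8) (insufficient r3)
Never able to finish: task-2 and task-0.
(3) Exactly 0 of the possible complete orderings are safe sequences.


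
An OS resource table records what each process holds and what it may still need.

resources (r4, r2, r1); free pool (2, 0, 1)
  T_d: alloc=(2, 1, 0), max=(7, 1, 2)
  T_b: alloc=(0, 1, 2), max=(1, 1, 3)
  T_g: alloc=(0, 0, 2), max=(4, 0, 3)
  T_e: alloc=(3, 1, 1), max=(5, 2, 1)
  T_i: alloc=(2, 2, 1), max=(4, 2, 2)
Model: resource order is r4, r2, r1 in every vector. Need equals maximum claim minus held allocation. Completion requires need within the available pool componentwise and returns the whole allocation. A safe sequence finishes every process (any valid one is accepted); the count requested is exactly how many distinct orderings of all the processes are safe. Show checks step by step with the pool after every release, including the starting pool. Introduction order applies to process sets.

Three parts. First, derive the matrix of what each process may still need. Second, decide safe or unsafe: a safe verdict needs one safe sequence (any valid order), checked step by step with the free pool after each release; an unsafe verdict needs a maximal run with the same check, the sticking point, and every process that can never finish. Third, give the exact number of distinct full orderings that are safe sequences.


(1) Outstanding need per process (order r4, r2, r1):
  T_d: (5, 0, 2)
  T_b: (1, 0, 1)
  T_g: (4, 0, 1)
  T_e: (2, 1, 0)
  T_i: (2, 0, 1)
(2) SAFE. One safe sequence: T_b, T_i, T_g, T_e, T_d.
Key observation: the order's first zero-slack moment is T_b ((1, 0, 1) needed, (2, 0, 1) free — a requested resource with nothing to spare).
Walking it through:
  pool = (2, 0, 1)
  run T_b (needs (1, 0, 1), free (2, 0, 1)); after release of (0, 1, 2) the pool is (2, 1, 3)
  run T_i (needs (2, 0, 1), free (2, 1, 3)); after release of (2, 2, 1) the pool is (4, 3, 4)
  run T_g (needs (4, 0, 1), free (4, 3, 4)); after release of (0, 0, 2) the pool is (4, 3, 6)
  run T_e (needs (2, 1, 0), free (4, 3, 6)); after release of (3, 1, 1) the pool is (7, 4, 7)
  run T_d (needs (5, 0, 2), free (7, 4, 7)); after release of (2, 1, 0) the pool is (9, 5, 7)
(3) The exact count: 21 of the possible complete orderings are safe sequences.


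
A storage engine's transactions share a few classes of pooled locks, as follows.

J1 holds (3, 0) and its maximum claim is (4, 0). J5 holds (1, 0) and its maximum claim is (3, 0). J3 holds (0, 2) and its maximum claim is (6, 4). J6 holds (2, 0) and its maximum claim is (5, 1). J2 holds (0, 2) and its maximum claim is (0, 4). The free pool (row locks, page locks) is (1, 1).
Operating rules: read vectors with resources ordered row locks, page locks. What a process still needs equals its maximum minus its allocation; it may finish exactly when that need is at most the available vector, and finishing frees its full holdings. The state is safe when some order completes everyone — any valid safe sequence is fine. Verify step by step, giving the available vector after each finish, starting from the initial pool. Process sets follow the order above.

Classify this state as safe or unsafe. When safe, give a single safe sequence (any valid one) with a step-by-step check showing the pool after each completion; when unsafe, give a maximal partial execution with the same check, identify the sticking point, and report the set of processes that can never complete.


The state is UNSAFE.
Key observation: no order helps: past J1, J5, J6, the free pool tops out at (7, 1), below what each blocked process needs in page locks.
Going as far as possible: J1, J5, J6; after that, nothing fits. Check, step by step:
  pool = (1, 1)
  J1: need (1, 0) fits (1, 1); releases (3, 0), pool now (4, 1)
  J5: need (2, 0) fits (4, 1); releases (1, 0), pool now (5, 1)
  J6: need (3, 1) fits (5, 1); releases (2, 0), pool now (7, 1)
  J3 still needs (6, 2) but only (7, 1) is free — short on page locks
  J2 still needs (0, 2) but only (7, 1) is free — short on page locks
Permanently blocked: J3 and J2.


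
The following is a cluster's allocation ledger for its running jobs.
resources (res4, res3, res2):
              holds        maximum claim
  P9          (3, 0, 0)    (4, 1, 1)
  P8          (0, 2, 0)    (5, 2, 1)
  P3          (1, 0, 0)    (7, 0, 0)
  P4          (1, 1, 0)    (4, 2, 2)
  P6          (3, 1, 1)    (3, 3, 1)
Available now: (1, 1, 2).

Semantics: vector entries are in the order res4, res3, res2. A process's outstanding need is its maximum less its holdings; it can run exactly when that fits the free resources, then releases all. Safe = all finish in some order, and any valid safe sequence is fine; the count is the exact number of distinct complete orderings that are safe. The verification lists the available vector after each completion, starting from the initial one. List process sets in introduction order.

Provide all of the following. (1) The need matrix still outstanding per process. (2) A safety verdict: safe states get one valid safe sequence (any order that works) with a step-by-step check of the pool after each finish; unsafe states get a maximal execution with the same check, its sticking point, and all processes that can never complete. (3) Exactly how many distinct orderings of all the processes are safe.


(1) Need matrix, components ordered res4, res3, res2:
  P9: (1, 1, 1)
  P8: (5, 0, 1)
  P3: (6, 0, 0)
  P4: (3, 1, 2)
  P6: (0, 2, 0)
(2) The state is SAFE; one workable sequence: P9, P4, P8, P6, P3.
Key observation: reading the order forward, P9 is the first process whose need (1, 1, 1) meets the free pool (1, 1, 2) exactly on a resource it requests.
Check, step by step:
  pool = (1, 1, 2)
  P9 needs (1, 1, 1) <= (1, 1, 2) -> finishes; pool += (3, 0, 0) = (4, 1, 2)
  P4 needs (3, 1, 2) <= (4, 1, 2) -> finishes; pool += (1, 1, 0) = (5, 2, 2)
  P8 needs (5, 0, 1) <= (5, 2, 2) -> finishes; pool += (0, 2, 0) = (5, 4, 2)
  P6 needs (0, 2, 0) <= (5, 4, 2) -> finishes; pool += (3, 1, 1) = (8, 5, 3)
  P3 needs (6, 0, 0) <= (8, 5, 3) -> finishes; pool += (1, 0, 0) = (9, 5, 3)
(3) Exactly 3 of the possible complete orderings are safe sequences.


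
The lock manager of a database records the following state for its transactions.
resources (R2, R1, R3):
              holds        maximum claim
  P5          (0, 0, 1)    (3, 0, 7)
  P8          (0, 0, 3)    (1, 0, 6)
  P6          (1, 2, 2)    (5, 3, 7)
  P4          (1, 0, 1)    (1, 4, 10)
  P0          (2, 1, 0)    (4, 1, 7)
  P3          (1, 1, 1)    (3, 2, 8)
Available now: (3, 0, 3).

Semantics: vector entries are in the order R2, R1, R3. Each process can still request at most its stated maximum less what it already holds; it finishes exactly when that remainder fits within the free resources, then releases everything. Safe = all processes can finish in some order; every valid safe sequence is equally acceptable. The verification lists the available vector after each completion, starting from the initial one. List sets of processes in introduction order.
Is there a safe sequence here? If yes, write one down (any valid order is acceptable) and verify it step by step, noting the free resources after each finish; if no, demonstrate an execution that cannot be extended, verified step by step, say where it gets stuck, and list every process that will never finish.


SAFE. One safe sequence: P8, P5, P0, P3, P6, P4.
Key observation: at P8 the run first touches a limit — (1, 0, 3) against (3, 0, 3), exact on a resource it actually requests.
Walking it through:
  pool = (3, 0, 3)
  run P8 (needs (1, 0, 3), free (3, 0, 3)); after release of (0, 0, 3) the pool is (3, 0, 6)
  run P5 (needs (3, 0, 6), free (3, 0, 6)); after release of (0, 0, 1) the pool is (3, 0, 7)
  run P0 (needs (2, 0, 7), free (3, 0, 7)); after release of (2, 1, 0) the pool is (5, 1, 7)
  run P3 (needs (2, 1, 7), free (5, 1, 7)); after release of (1, 1, 1) the pool is (6, 2, 8)
  run P6 (needs (4, 1, 5), free (6, 2, 8)); after release of (1, 2, 2) the pool is (7, 4, 10)
  run P4 (needs (0, 4, 9), free (7, 4, 10)); after release of (1, 0, 1) the pool is (8, 4, 11)


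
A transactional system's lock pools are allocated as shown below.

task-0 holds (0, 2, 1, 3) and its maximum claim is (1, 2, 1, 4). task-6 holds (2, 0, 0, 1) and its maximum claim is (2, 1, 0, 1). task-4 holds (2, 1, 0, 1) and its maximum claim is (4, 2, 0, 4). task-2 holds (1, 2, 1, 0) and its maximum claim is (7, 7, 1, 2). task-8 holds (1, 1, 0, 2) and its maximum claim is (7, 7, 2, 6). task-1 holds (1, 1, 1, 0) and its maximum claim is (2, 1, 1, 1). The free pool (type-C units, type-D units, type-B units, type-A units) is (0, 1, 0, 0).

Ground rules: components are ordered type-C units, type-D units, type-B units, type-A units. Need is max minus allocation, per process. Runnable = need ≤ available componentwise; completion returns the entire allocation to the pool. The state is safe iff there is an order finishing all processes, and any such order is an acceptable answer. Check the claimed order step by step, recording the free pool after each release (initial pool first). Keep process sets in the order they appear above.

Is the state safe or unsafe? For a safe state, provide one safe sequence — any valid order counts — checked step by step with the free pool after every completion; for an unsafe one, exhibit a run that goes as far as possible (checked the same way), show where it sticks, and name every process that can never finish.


The state is UNSAFE.
Key observation: the wall is type-C units: completing task-6, task-1, task-0, task-4 brings the pool only to (5, 5, 2, 5), and all the rest need more.
The run task-6, task-1, task-0, task-4 cannot be extended any further. Step-by-step check:
  pool = (0, 1, 0, 0)
  task-6 needs (0, 1, 0, 0) <= (0, 1, 0, 0) -> finishes; pool += (2, 0, 0, 1) = (2, 1, 0, 1)
  task-1 needs (1, 0, 0, 1) <= (2, 1, 0, 1) -> finishes; pool += (1, 1, 1, 0) = (3, 2, 1, 1)
  task-0 needs (1, 0, 0, 1) <= (3, 2, 1, 1) -> finishes; pool += (0, 2, 1, 3) = (3, 4, 2, 4)
  task-4 needs (2, 1, 0, 3) <= (3, 4, 2, 4) -> finishes; pool += (2, 1, 0, 1) = (5, 5, 2, 5)
  task-2 still needs (6, 5, 0, 2) but only (5, 5, 2, 5) is free — short on type-C units
  task-8 still needs (6, 6, 2, 4) but only (5, 5, 2, 5) is free — short on type-C units and type-D units
Processes that can never finish: task-2 and task-8.


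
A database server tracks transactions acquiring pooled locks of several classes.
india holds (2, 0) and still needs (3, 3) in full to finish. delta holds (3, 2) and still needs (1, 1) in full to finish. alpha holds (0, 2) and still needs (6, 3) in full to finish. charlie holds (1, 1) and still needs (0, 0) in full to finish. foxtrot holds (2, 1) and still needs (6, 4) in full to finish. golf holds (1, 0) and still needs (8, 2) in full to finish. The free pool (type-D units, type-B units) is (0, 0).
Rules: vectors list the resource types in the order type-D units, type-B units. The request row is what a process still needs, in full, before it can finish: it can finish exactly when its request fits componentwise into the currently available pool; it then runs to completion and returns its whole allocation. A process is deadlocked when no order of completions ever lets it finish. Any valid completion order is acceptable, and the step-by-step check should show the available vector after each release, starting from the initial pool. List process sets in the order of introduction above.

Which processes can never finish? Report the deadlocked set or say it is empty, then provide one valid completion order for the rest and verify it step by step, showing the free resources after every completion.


No process is deadlocked.
Key observation: charlie can run right away; the returned allocation unlocks the remaining processes in turn.
One completion order for the rest: charlie, delta, india, alpha, foxtrot, golf. Verifying each step:
  pool = (0, 0)
  charlie: need (0, 0) fits (0, 0); releases (1, 1), pool now (1, 1)
  delta: need (1, 1) fits (1, 1); releases (3, 2), pool now (4, 3)
  india: need (3, 3) fits (4, 3); releases (2, 0), pool now (6, 3)
  alpha: need (6, 3) fits (6, 3); releases (0, 2), pool now (6, 5)
  foxtrot: need (6, 4) fits (6, 5); releases (2, 1), pool now (8, 6)
  golf: need (8, 2) fits (8, 6); releases (1, 0), pool now (9, 6)


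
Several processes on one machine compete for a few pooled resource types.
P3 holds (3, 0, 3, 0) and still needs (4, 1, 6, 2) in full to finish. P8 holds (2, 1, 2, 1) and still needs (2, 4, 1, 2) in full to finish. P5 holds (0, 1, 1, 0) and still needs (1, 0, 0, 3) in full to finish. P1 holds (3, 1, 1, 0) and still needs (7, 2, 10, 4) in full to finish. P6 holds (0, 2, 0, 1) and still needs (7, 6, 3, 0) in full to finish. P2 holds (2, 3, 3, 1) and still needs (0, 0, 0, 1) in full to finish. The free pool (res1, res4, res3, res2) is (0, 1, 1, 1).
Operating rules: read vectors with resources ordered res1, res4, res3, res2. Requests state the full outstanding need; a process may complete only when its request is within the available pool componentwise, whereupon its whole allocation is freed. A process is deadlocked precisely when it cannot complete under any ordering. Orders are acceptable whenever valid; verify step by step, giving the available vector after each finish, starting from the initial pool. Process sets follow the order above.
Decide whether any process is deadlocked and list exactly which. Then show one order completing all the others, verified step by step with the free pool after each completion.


Nothing here is deadlocked.
Key observation: there is always a runnable process — P2 first — so the state unwinds completely.
One completion order for the rest: P2, P8, P3, P5, P6, P1. Step-by-step check:
  pool = (0, 1, 1, 1)
  run P2 (needs (0, 0, 0, 1), free (0, 1, 1, 1)); after release of (2, 3, 3, 1) the pool is (2, 4, 4, 2)
  run P8 (needs (2, 4, 1, 2), free (2, 4, 4, 2)); after release of (2, 1, 2, 1) the pool is (4, 5, 6, 3)
  run P3 (needs (4, 1, 6, 2), free (4, 5, 6, 3)); after release of (3, 0, 3, 0) the pool is (7, 5, 9, 3)
  run P5 (needs (1, 0, 0, 3), free (7, 5, 9, 3)); after release of (0, 1, 1, 0) the pool is (7, 6, 10, 3)
  run P6 (needs (7, 6, 3, 0), free (7, 6, 10, 3)); after release of (0, 2, 0, 1) the pool is (7, 8, 10, 4)
  run P1 (needs (7, 2, 10, 4), free (7, 8, 10, 4)); after release of (3, 1, 1, 0) the pool is (10, 9, 11, 4)


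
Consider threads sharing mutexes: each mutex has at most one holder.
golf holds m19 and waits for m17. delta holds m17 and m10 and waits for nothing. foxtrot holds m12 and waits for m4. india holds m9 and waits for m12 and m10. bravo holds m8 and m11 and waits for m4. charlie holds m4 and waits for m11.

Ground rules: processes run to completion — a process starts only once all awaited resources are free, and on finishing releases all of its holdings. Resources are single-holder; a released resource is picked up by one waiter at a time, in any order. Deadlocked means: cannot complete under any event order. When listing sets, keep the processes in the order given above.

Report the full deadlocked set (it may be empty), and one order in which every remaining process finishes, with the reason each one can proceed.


Deadlocked: foxtrot, india, bravo and charlie.
Key observation: along charlie -> bravo -> charlie, each member waits on what the next one holds — a deadlock; foxtrot and india wait into the deadlock from upstream.
A valid finishing order for the others: delta, golf.
Verifying each step:
  run delta (it waits on nothing); releases m17 and m10
  golf: everything it awaited (m17) is free; runs, freeing m19


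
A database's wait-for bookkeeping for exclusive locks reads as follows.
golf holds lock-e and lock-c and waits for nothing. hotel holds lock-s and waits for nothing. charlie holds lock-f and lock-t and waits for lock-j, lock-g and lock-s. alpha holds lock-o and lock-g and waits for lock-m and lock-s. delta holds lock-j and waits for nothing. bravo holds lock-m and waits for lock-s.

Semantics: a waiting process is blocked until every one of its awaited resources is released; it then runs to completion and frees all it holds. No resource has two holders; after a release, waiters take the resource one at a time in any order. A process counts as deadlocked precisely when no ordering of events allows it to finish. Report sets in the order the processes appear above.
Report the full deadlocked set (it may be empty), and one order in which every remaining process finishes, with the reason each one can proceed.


Nothing here is deadlocked.
Key observation: although several processes wait, no cycle exists — each chain bottoms out at a free runner.
A valid finishing order for the others: delta, hotel, bravo, alpha, golf, charlie.
Check, step by step:
  delta waits on nothing -> runs at once and releases lock-j
  hotel waits on nothing -> runs at once and releases lock-s
  bravo waits on lock-s — all released -> runs and releases lock-m
  alpha waits on lock-m and lock-s — all released -> runs and releases lock-o and lock-g
  golf waits on nothing -> runs at once and releases lock-e and lock-c
  charlie waits on lock-j, lock-g and lock-s — all released -> runs and releases lock-f and lock-t


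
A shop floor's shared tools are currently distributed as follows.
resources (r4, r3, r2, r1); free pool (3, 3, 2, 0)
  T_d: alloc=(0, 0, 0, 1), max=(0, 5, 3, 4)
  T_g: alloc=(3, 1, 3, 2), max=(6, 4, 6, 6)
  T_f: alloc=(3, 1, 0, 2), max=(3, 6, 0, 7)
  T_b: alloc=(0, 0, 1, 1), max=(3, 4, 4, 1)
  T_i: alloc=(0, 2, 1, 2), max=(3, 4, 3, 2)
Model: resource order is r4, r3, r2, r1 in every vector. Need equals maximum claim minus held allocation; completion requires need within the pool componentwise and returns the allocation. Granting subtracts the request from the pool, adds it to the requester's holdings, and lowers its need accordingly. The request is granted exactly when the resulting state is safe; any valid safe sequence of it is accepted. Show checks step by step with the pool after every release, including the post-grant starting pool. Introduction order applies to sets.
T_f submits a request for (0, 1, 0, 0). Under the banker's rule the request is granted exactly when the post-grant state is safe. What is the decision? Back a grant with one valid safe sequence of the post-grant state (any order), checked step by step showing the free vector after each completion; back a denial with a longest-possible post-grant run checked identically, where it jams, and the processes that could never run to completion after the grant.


DENY. Granting would leave the state unsafe.
Key observation: after T_i, T_b the pool peaks at (3, 4, 4, 3), and each blocked process is short somewhere: T_d on r3; T_g on r1; T_f on r1.
On the post-grant state, T_i, T_b is a maximal run — nothing extends it. Check, step by step:
  pool = (3, 2, 2, 0)
  run T_i (needs (3, 2, 2, 0), free (3, 2, 2, 0)); after release of (0, 2, 1, 2) the pool is (3, 4, 3, 2)
  run T_b (needs (3, 4, 3, 0), free (3, 4, 3, 2)); after release of (0, 0, 1, 1) the pool is (3, 4, 4, 3)
  blocked: T_d wants (0, 5, 3, 3), pool (3, 4, 4, 3) — not enough r3
  blocked: T_g wants (3, 3, 3, 4), pool (3, 4, 4, 3) — not enough r1
  blocked: T_f wants (0, 4, 0, 5), pool (3, 4, 4, 3) — not enough r1
Had the request been granted, T_d, T_g and T_f could never finish.


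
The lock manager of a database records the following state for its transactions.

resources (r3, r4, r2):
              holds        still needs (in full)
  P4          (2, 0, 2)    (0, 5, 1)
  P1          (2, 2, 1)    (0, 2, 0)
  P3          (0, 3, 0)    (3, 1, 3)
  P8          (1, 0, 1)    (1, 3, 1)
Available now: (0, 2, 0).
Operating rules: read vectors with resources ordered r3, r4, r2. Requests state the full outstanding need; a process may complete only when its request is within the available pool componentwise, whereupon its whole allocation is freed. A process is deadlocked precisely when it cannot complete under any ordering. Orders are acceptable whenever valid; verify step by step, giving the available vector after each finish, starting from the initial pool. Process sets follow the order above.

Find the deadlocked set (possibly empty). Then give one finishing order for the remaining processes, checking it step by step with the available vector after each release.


The deadlocked set is P4 and P3.
Key observation: after P1, P8 the pool peaks at (3, 4, 2), and each blocked process is short somewhere: P4 on r4; P3 on r2.
The rest can finish in the order P1, P8. Check, step by step:
  pool = (0, 2, 0)
  P1: need (0, 2, 0) fits (0, 2, 0); releases (2, 2, 1), pool now (2, 4, 1)
  P8: need (1, 3, 1) fits (2, 4, 1); releases (1, 0, 1), pool now (3, 4, 2)
None of the blocked processes ever fits:
  P4 cannot run: need (0, 5, 1) vs free (3, 4, 2) (insufficient r4)
  P3 cannot run: need (3, 1, 3) vs free (3, 4, 2) (insufficient r2)


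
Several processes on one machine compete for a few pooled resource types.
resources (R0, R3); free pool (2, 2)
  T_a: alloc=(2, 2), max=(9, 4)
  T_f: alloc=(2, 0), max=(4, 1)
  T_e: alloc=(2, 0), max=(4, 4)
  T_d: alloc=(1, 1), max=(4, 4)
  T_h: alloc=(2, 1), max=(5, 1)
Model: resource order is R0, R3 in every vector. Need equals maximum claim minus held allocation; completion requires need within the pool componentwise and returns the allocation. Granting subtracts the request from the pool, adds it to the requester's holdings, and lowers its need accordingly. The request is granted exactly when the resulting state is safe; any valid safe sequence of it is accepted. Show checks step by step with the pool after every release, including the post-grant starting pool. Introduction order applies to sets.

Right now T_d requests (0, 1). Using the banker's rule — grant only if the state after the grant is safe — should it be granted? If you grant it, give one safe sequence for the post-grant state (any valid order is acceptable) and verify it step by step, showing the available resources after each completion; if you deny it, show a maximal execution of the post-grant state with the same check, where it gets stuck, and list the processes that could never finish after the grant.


GRANT — the state after the grant stays safe, e.g. via T_f, T_h, T_d, T_a, T_e.
Key observation: even at the reduced pool (2, 1), T_f fits immediately, so safety survives the grant.
Verifying the post-grant state step by step:
  pool = (2, 1)
  run T_f (needs (2, 1), free (2, 1)); after release of (2, 0) the pool is (4, 1)
  run T_h (needs (3, 0), free (4, 1)); after release of (2, 1) the pool is (6, 2)
  run T_d (needs (3, 2), free (6, 2)); after release of (1, 2) the pool is (7, 4)
  run T_a (needs (7, 2), free (7, 4)); after release of (2, 2) the pool is (9, 6)
  run T_e (needs (2, 4), free (9, 6)); after release of (2, 0) the pool is (11, 6)


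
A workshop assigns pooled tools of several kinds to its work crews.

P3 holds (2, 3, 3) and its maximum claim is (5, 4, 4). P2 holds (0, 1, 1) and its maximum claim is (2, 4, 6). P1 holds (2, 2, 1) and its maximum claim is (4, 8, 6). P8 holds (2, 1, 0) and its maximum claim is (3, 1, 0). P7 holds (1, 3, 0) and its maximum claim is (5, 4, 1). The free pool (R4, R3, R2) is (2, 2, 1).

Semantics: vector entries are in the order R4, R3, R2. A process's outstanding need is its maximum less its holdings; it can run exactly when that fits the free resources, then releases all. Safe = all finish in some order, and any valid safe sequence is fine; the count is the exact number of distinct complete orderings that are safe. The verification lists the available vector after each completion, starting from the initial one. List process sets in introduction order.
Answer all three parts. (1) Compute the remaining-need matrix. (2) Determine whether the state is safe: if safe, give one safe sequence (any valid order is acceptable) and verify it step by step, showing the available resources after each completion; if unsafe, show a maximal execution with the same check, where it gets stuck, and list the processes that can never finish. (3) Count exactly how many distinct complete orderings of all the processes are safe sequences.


(1) Outstanding need per process (order R4, R3, R2):
  P3: (3, 1, 1)
  P2: (2, 3, 5)
  P1: (2, 6, 5)
  P8: (1, 0, 0)
  P7: (4, 1, 1)
(2) The state is UNSAFE.
Key observation: no order helps: past P8, P7, P3, the free pool tops out at (7, 9, 4), below what each blocked process needs in R2.
The run P8, P7, P3 cannot be extended any further. Walking it through:
  pool = (2, 2, 1)
  P8: need (1, 0, 0) fits (2, 2, 1); releases (2, 1, 0), pool now (4, 3, 1)
  P7: need (4, 1, 1) fits (4, 3, 1); releases (1, 3, 0), pool now (5, 6, 1)
  P3: need (3, 1, 1) fits (5, 6, 1); releases (2, 3, 3), pool now (7, 9, 4)
  blocked: P2 wants (2, 3, 5), pool (7, 9, 4) — not enough R2
  blocked: P1 wants (2, 6, 5), pool (7, 9, 4) — not enough R2
Permanently blocked: P2 and P1.
(3) Exactly 0 of the possible complete orderings are safe sequences.
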